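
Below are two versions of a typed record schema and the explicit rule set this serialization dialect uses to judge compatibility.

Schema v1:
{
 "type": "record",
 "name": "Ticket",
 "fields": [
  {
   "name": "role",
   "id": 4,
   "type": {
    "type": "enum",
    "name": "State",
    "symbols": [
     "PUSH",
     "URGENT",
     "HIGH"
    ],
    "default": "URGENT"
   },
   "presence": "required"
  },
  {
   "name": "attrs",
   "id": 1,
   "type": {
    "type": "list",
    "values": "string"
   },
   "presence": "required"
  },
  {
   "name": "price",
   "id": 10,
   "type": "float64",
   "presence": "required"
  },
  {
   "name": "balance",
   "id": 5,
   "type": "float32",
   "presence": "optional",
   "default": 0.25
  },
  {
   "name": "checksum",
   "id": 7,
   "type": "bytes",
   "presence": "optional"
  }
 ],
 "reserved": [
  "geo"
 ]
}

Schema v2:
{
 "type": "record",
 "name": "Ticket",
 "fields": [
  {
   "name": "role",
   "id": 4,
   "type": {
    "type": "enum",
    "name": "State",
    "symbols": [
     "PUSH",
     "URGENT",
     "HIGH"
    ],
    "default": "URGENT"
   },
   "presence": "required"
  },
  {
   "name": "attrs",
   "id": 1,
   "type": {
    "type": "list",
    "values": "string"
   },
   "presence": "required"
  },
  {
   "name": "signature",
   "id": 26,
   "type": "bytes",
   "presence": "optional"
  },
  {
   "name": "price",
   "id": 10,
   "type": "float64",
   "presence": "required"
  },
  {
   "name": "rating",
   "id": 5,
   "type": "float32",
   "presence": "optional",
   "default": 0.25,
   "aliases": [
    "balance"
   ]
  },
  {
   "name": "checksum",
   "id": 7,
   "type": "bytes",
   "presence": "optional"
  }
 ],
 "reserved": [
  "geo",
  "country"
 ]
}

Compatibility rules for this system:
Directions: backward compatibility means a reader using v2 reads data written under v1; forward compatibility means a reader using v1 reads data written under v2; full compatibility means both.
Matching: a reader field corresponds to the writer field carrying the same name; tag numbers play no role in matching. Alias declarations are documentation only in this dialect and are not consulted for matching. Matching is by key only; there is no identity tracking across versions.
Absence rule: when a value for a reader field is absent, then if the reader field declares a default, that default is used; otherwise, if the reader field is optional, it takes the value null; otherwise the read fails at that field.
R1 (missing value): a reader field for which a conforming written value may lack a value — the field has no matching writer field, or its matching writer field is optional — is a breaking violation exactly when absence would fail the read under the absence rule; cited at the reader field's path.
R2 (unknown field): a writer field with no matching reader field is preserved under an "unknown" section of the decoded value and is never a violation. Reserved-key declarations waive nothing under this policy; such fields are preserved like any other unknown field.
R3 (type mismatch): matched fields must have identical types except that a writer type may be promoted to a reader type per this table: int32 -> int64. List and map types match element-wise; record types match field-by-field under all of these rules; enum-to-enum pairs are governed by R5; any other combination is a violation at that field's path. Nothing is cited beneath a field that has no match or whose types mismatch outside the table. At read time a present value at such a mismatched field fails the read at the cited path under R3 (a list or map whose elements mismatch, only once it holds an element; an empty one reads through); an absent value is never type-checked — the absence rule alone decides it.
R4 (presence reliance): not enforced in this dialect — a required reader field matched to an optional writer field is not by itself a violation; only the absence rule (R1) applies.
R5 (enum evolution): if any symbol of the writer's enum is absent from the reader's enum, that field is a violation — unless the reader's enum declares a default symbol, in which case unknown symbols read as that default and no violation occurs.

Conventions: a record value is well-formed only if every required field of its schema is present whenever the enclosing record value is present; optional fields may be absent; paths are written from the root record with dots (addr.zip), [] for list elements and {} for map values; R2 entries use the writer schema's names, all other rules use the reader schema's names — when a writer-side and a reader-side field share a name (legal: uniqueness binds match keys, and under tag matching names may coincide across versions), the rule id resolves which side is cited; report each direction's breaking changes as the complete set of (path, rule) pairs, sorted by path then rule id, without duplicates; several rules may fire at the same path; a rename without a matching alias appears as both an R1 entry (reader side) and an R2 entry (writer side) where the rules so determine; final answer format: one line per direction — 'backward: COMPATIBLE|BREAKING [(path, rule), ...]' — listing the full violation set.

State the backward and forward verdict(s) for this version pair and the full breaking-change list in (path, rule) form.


backward: COMPATIBLE []; forward: COMPATIBLE []

in Ticket below, arrows point writer -> reader
backward pass over Ticket, reader schema v2, writer schema v1:
  role: paired with writer role (State -> State; writer required)
  attrs: paired with writer attrs (list<string> -> list<string>; writer required)
  signature: no writer-side match
  price: paired with writer price (float64 -> float64; writer required)
  rating: no writer-side match
  checksum: paired with writer checksum (bytes -> bytes; writer optional)
  balance (writer side), unknown to reader
  nothing fires on Ticket: backward is COMPATIBLE
forward pass over Ticket, reader schema v1, writer schema v2:
  role: paired with writer role (State -> State; writer required)
  attrs: paired with writer attrs (list<string> -> list<string>; writer required)
  price: paired with writer price (float64 -> float64; writer required)
  balance: no writer-side match
  checksum: paired with writer checksum (bytes -> bytes; writer optional)
  signature (writer side), unknown to reader
  rating (writer side), unknown to reader
  nothing fires on Ticket: forward is COMPATIBLE


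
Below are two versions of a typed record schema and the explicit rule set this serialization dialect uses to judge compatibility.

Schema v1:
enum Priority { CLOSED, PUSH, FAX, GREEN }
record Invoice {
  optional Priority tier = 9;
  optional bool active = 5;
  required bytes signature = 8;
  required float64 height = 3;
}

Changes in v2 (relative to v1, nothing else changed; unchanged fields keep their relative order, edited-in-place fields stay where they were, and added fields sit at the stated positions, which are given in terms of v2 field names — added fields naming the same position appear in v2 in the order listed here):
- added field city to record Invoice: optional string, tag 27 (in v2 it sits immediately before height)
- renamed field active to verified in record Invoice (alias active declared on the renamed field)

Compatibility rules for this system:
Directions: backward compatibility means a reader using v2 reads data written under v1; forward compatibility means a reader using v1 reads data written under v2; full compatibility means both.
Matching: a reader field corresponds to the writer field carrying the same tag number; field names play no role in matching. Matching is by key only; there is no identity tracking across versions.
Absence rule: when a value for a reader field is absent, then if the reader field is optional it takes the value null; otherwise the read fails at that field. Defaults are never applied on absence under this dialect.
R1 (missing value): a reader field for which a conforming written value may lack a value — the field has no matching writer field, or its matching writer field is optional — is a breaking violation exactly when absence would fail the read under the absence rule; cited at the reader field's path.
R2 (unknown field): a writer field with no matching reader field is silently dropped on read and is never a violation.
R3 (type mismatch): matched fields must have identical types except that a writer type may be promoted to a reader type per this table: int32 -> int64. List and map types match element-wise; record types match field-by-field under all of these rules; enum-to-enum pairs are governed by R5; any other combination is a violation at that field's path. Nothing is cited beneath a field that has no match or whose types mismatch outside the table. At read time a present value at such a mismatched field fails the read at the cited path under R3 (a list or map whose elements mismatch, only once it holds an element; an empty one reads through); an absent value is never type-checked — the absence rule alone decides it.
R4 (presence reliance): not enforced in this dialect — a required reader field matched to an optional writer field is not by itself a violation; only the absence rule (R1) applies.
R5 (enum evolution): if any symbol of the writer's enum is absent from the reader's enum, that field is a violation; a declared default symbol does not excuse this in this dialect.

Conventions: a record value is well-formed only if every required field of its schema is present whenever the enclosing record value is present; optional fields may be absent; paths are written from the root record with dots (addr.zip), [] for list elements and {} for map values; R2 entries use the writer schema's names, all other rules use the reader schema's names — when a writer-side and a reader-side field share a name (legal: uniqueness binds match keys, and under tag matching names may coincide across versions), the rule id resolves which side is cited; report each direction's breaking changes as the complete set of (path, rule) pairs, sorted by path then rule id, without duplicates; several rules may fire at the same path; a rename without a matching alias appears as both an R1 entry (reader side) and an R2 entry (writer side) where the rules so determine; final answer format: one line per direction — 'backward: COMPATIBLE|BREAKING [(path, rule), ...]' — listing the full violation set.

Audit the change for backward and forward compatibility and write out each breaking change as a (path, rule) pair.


each type pair in Invoice: writer, then reader
backward analysis of Invoice with v2 as reader and v1 as writer:
  writer optional, Priority -> Priority: reader tier maps from writer tier
  writer optional, bool -> bool: reader verified maps from writer active
  writer required, bytes -> bytes: reader signature maps from writer signature
  city has no writer counterpart
  writer required, float64 -> float64: reader height maps from writer height
  => backward verdict for Invoice: COMPATIBLE, no violations
forward analysis of Invoice with v1 as reader and v2 as writer:
  writer optional, Priority -> Priority: reader tier maps from writer tier
  writer optional, bool -> bool: reader active maps from writer verified
  writer required, bytes -> bytes: reader signature maps from writer signature
  writer required, float64 -> float64: reader height maps from writer height
  leftover writer field: city
  => forward verdict for Invoice: COMPATIBLE, no violations

backward: COMPATIBLE []; forward: COMPATIBLE []


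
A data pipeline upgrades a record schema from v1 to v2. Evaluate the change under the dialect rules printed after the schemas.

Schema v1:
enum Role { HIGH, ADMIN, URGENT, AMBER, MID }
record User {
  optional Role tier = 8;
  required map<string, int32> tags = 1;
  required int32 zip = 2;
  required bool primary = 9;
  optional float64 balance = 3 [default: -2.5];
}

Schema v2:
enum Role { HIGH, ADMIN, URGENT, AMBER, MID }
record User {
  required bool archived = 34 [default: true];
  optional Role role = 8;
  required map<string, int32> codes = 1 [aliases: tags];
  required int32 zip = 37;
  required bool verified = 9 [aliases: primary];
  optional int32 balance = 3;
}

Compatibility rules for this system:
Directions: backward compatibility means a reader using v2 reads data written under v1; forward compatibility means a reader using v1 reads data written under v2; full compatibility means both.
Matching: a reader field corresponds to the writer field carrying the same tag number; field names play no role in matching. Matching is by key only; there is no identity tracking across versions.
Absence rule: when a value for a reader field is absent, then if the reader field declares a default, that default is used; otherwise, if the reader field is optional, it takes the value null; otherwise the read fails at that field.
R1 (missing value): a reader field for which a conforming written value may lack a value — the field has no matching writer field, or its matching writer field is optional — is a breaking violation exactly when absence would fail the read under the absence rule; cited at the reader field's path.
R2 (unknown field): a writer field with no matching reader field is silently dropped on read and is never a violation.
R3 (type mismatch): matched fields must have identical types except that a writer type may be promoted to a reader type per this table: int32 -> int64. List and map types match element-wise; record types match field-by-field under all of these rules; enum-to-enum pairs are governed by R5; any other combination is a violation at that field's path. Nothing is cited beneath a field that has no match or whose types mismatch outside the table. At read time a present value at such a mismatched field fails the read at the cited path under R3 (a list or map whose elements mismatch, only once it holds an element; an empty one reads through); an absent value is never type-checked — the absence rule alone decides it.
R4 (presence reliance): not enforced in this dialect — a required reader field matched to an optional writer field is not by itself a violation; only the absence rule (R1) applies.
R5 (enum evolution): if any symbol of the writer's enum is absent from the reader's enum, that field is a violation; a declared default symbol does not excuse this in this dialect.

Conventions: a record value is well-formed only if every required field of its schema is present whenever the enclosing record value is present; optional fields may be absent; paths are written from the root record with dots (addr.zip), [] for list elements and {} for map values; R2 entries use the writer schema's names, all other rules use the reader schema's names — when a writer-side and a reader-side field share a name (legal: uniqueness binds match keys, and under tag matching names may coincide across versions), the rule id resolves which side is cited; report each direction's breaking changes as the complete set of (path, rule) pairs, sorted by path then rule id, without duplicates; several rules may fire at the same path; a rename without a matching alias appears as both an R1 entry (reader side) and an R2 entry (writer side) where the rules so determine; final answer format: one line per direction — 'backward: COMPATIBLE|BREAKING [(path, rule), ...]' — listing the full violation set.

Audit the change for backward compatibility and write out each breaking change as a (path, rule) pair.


backward: BREAKING [(balance, R3), (zip, R1)]

each type pair in User: writer, then reader
backward for User (reader v2, writer v1):
  archived: no writer-side match
  role: Role -> Role, writer optional; from tier
  codes: map<string, int32> -> map<string, int32>, writer required; from tags
  zip: no writer-side match
  verified: bool -> bool, writer required; from primary
  balance: float64 -> int32, writer optional; from balance
  leftover writer field: zip
  violation R3 at balance
  violation R1 at zip
  => 2 violation(s): backward is BREAKING for User
diffs on User not affecting the asked answer:
  renamed field primary to verified in record User (alias primary declared on the renamed field) -> triggers nothing under User's printed rules — same verdict
  renamed field tags to codes in record User (alias tags declared on the renamed field) -> triggers nothing under User's printed rules — same verdict
  renamed field tier to role in record User -> triggers nothing under User's printed rules — same verdict
  added field archived to record User: required bool, tag 34, default true (in v2 it sits immediately before role) -> triggers nothing under User's printed rules — same verdict


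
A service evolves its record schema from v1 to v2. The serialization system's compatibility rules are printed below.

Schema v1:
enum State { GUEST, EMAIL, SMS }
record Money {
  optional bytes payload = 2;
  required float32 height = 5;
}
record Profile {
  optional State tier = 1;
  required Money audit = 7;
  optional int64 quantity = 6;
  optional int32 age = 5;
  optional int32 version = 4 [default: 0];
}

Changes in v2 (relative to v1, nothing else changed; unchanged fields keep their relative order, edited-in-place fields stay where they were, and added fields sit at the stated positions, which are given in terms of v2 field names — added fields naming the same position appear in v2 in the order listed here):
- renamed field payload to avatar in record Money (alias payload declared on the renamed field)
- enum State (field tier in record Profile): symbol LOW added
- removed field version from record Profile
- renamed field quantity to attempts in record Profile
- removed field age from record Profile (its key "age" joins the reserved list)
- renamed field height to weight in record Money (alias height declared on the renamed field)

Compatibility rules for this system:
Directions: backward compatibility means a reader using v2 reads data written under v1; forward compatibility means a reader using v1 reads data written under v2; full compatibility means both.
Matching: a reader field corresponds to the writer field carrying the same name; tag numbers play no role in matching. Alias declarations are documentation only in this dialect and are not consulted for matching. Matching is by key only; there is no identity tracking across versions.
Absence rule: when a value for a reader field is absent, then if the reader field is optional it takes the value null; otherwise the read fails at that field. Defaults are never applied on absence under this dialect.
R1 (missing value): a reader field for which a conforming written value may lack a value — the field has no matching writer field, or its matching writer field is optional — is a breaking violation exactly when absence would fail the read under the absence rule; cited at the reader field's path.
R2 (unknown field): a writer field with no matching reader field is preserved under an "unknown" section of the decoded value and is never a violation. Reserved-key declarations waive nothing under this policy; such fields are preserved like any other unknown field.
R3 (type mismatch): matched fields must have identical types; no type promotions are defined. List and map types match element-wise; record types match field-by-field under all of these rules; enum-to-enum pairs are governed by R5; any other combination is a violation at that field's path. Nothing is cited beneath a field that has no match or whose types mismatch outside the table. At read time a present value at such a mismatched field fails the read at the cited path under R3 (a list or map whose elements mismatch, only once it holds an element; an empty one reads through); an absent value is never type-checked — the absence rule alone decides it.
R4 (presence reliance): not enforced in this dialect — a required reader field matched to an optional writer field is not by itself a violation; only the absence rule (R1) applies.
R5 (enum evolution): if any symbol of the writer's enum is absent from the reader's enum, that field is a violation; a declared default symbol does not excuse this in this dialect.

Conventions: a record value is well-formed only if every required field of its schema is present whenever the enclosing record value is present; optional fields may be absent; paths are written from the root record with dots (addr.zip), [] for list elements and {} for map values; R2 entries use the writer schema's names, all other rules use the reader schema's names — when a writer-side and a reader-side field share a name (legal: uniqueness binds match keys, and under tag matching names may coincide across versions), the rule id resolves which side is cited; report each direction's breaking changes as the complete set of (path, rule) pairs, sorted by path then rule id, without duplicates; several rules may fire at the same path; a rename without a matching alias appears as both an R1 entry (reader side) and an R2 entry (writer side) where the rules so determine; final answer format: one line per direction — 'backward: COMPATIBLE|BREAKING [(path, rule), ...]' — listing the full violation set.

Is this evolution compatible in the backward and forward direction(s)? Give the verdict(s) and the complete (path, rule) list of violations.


the writer's type comes first in each Profile pair
backward analysis of Profile with v2 as reader and v1 as writer:
  tier: paired with writer tier (State -> State; writer optional)
  audit: paired with writer audit (Money -> Money; writer required)
  attempts: no writer match
  quantity (writer side), unknown to reader
  age (writer side), unknown to reader
  version (writer side), unknown to reader
  audit.avatar: no writer match
  audit.weight: no writer match
  audit.payload (writer side), unknown to reader
  audit.height (writer side), unknown to reader
  violation R1 at audit.weight
  => backward: BREAKING (1)
forward analysis of Profile with v1 as reader and v2 as writer:
  tier: paired with writer tier (State -> State; writer optional)
  audit: paired with writer audit (Money -> Money; writer required)
  quantity: no writer match
  age: no writer match
  version: no writer match
  attempts (writer side), unknown to reader
  audit.payload: no writer match
  audit.height: no writer match
  audit.avatar (writer side), unknown to reader
  audit.weight (writer side), unknown to reader
  violation R1 at audit.height
  violation R5 at tier
  => forward: BREAKING (2)

backward: BREAKING [(audit.weight, R1)]; forward: BREAKING [(audit.height, R1), (tier, R5)]


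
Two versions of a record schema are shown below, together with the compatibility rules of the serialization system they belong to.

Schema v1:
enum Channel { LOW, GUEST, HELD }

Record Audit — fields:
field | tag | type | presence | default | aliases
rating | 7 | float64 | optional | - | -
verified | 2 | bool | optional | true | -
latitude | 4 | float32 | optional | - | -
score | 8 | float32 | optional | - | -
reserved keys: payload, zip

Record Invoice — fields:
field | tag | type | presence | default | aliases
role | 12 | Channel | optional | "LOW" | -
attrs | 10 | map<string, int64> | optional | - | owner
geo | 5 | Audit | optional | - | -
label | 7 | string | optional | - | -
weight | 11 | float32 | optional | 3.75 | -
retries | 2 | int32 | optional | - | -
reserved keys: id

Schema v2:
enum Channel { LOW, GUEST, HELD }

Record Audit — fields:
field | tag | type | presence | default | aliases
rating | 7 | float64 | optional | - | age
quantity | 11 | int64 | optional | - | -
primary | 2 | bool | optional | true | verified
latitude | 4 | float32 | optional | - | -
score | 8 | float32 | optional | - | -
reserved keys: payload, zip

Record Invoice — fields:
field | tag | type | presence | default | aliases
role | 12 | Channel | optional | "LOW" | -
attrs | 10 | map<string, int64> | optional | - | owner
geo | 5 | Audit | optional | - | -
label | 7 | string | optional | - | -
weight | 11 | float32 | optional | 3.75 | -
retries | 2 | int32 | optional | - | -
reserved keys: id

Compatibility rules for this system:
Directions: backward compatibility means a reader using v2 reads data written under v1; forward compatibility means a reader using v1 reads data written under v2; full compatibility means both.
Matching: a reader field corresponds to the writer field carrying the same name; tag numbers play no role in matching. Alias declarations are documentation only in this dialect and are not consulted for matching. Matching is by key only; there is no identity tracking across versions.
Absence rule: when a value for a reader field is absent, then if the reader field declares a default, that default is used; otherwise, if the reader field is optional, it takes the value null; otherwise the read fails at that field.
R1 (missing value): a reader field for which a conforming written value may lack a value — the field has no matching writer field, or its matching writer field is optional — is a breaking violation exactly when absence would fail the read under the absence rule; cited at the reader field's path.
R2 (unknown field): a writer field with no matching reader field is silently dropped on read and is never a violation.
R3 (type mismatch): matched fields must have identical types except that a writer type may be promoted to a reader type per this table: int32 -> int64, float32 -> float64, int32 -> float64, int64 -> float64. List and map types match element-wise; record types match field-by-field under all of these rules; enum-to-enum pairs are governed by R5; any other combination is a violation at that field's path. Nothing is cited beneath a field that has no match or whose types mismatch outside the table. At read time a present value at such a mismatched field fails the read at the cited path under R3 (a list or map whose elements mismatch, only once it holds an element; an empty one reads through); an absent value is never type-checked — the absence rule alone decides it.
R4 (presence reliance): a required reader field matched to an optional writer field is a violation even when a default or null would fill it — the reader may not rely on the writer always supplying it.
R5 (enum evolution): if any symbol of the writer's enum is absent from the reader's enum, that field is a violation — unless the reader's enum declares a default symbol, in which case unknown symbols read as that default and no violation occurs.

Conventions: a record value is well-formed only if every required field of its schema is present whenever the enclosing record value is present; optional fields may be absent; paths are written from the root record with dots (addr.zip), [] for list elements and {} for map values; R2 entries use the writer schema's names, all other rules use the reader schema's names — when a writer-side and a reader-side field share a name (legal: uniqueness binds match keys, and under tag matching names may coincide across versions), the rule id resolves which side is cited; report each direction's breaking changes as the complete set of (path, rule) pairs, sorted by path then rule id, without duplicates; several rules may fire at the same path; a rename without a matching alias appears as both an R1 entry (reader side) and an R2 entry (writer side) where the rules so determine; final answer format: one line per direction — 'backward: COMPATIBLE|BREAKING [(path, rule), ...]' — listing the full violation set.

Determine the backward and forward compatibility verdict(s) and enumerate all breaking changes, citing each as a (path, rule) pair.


in Invoice below, arrows point writer -> reader
backward analysis of Invoice with v2 as reader and v1 as writer:
  Channel -> Channel, writer optional: role aligns to role
  map<string, int64> -> map<string, int64>, writer optional: attrs aligns to attrs
  Audit -> Audit, writer optional: geo aligns to geo
  string -> string, writer optional: label aligns to label
  float32 -> float32, writer optional: weight aligns to weight
  int32 -> int32, writer optional: retries aligns to retries
  float64 -> float64, writer optional: geo.rating aligns to geo.rating
  no writer field matches reader geo.quantity
  no writer field matches reader geo.primary
  float32 -> float32, writer optional: geo.latitude aligns to geo.latitude
  float32 -> float32, writer optional: geo.score aligns to geo.score
  writer field geo.verified has no reader counterpart
  => backward: COMPATIBLE
forward analysis of Invoice with v1 as reader and v2 as writer:
  Channel -> Channel, writer optional: role aligns to role
  map<string, int64> -> map<string, int64>, writer optional: attrs aligns to attrs
  Audit -> Audit, writer optional: geo aligns to geo
  string -> string, writer optional: label aligns to label
  float32 -> float32, writer optional: weight aligns to weight
  int32 -> int32, writer optional: retries aligns to retries
  float64 -> float64, writer optional: geo.rating aligns to geo.rating
  no writer field matches reader geo.verified
  float32 -> float32, writer optional: geo.latitude aligns to geo.latitude
  float32 -> float32, writer optional: geo.score aligns to geo.score
  writer field geo.quantity has no reader counterpart
  writer field geo.primary has no reader counterpart
  => forward: COMPATIBLE

backward: COMPATIBLE []; forward: COMPATIBLE []


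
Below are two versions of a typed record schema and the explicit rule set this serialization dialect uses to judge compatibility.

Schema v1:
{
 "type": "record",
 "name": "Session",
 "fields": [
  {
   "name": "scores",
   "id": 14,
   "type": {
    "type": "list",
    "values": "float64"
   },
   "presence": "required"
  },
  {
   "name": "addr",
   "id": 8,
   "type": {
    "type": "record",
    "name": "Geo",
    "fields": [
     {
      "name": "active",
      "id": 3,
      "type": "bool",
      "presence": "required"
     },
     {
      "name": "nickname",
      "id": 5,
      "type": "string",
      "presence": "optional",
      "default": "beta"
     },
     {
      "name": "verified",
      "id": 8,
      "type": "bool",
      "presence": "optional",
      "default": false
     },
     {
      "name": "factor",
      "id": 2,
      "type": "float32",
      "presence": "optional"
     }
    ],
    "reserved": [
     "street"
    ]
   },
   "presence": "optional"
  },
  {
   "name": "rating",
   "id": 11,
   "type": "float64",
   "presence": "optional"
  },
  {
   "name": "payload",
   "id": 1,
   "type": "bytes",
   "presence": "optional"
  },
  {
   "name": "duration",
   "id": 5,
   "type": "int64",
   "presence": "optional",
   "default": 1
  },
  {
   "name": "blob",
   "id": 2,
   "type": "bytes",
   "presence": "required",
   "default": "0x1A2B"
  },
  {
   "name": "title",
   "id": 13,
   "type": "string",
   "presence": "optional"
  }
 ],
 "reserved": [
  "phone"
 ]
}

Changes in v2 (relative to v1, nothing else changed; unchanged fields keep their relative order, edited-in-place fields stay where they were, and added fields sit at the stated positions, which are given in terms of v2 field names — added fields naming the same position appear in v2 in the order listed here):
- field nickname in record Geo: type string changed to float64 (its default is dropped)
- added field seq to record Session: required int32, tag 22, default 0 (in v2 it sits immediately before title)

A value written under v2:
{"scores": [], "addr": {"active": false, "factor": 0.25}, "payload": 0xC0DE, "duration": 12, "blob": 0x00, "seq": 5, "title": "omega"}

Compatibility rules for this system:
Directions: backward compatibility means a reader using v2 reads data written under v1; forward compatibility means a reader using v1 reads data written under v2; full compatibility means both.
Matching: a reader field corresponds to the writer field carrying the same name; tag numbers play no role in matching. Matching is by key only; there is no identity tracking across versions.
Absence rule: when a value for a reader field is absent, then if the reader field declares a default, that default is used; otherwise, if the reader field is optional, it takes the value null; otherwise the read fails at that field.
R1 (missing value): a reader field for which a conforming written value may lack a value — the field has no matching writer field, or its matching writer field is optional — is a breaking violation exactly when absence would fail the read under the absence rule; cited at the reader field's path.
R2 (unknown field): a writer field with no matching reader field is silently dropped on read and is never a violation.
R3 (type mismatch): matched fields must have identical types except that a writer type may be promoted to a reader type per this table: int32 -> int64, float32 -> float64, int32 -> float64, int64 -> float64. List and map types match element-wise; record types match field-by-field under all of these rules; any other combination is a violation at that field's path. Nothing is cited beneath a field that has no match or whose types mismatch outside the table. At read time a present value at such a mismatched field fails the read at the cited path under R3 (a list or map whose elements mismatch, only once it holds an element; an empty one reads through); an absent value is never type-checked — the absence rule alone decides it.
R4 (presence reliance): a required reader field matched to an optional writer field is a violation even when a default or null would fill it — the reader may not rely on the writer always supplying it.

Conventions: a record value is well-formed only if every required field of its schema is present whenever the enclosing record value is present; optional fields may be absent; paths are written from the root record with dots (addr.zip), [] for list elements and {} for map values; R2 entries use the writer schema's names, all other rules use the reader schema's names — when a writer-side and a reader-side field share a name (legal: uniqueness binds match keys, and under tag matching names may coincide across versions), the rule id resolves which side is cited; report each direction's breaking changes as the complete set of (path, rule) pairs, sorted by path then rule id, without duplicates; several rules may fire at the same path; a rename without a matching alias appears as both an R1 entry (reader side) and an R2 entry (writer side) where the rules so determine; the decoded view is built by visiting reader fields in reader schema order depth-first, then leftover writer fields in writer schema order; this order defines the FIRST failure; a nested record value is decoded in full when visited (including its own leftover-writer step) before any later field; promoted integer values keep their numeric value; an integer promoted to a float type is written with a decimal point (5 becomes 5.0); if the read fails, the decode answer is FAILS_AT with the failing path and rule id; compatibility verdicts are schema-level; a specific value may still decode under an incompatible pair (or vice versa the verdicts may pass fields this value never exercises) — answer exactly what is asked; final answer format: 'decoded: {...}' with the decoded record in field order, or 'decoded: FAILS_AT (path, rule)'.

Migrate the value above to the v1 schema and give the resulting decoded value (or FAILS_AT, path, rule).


arrows below run writer -> reader for Session
decode walk for Session under reader schema v1:
  scores := []
  addr.active := false
  addr.nickname := "beta" (missing; default applied)
  addr.verified := false (missing; default applied)
  addr.factor := 0.25
  rating := null (missing; optional => null)
  payload := 0xC0DE
  duration := 12
  blob := 0x00
  title := "omega"
  writer seq: no reader field; dropped
  => decoded: {"scores": [], "addr": {"active": false, "nickname": "beta", "verified": false, "factor": 0.25}, "rating": null, "payload": 0xC0DE, "duration": 12, "blob": 0x00, "title": "omega"}
ruling out the remaining Session differences:
  field nickname in record Geo: type string changed to float64 (its default is dropped) -> schema-level compatibility only; this Session value's decode is unchanged
  added field seq to record Session: required int32, tag 22, default 0 (in v2 it sits immediately before title) -> fires no rule on Session under this dialect and leaves the result unchanged

decoded: {"scores": [], "addr": {"active": false, "nickname": "beta", "verified": false, "factor": 0.25}, "rating": null, "payload": 0xC0DE, "duration": 12, "blob": 0x00, "title": "omega"}


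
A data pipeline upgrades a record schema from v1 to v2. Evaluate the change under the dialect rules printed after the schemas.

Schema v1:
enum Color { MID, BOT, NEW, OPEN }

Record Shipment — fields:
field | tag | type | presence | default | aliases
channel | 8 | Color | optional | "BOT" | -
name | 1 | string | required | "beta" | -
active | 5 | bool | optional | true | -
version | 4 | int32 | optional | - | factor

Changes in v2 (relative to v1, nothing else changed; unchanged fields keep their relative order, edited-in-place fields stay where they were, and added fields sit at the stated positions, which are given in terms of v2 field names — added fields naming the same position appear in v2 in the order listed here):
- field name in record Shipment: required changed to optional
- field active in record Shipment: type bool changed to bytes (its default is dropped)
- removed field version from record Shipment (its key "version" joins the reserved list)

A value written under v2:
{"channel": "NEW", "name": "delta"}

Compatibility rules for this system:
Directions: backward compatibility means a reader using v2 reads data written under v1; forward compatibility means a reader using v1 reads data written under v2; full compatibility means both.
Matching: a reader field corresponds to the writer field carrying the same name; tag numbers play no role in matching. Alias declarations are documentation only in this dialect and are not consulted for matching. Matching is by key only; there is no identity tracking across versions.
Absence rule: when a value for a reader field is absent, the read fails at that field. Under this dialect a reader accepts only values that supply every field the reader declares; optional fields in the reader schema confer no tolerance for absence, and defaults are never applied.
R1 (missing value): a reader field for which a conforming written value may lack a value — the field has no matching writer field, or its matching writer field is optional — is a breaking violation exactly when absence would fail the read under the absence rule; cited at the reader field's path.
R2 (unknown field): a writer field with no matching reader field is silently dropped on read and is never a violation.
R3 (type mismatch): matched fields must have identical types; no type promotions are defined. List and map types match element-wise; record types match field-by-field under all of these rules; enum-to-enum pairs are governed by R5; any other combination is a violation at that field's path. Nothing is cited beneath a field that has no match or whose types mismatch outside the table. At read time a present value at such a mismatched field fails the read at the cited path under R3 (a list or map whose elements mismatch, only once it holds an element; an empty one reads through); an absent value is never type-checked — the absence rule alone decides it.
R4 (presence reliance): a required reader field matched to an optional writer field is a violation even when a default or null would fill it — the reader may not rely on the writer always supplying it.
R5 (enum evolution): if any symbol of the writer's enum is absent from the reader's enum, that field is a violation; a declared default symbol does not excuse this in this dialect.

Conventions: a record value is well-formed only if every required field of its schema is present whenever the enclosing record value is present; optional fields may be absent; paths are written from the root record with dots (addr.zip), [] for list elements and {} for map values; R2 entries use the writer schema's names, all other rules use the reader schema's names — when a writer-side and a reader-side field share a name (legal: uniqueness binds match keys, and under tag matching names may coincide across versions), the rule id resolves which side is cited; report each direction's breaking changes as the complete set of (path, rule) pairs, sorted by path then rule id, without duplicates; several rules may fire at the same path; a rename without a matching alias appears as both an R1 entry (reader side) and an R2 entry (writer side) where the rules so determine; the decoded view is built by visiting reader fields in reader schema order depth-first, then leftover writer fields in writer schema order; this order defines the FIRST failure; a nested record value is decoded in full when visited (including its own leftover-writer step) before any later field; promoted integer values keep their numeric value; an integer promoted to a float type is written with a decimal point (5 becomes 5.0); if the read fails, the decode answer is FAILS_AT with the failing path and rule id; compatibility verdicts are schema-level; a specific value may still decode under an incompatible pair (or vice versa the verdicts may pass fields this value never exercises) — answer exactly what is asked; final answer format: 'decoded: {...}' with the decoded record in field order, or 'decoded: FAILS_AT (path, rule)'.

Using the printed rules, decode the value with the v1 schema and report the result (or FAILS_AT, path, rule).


decoded: FAILS_AT (active, R1)

the writer's type comes first in each Shipment pair
decoding the Shipment value with the v1 reader:
  channel := "NEW"
  name := "delta"
  read fails at active under R1 (no fill)
  => FAILS_AT (active, R1)
ruling out the remaining Shipment differences:
  field name in record Shipment: required changed to optional -> changes Shipment's schema-level verdicts only — the decode of this value is the same
  removed field version from record Shipment (its key "version" joins the reserved list) -> changes Shipment's schema-level verdicts only — the decode of this value is the same
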